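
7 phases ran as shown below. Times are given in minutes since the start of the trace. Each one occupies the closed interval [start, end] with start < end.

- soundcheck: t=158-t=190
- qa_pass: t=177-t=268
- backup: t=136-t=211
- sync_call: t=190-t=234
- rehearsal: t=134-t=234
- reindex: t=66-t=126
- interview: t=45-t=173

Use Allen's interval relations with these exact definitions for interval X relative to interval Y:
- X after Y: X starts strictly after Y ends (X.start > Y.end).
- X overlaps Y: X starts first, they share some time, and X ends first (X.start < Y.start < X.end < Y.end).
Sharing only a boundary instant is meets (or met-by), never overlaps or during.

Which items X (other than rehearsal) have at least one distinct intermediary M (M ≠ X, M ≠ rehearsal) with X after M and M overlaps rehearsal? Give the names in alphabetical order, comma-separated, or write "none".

Target rehearsal = [t=134, t=234].
Intermediaries M with M overlaps rehearsal: interview.
Via interview — items with X after interview: qa_pass, sync_call.
Union: qa_pass, sync_call.

qa_pass, sync_call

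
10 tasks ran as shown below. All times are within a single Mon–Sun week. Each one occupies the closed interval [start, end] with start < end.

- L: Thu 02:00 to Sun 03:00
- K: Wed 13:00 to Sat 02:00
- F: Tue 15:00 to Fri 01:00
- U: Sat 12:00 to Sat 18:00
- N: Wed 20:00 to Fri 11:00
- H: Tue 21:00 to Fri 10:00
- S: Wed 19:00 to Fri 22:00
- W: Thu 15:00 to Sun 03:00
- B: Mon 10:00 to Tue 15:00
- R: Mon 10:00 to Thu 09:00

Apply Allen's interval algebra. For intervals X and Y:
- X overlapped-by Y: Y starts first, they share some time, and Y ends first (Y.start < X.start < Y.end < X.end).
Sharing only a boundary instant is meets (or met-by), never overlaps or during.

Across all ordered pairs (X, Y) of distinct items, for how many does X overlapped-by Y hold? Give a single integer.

23

Checking all 90 ordered pairs for relation 'overlapped-by'; matching pairs in alphabetical order:
(F, R): F overlapped-by R ✓
(H, F): H overlapped-by F ✓
(H, R): H overlapped-by R ✓
(K, F): K overlapped-by F ✓
(K, H): K overlapped-by H ✓
(K, R): K overlapped-by R ✓
(L, F): L overlapped-by F ✓
(L, H): L overlapped-by H ✓
(L, K): L overlapped-by K ✓
(L, N): L overlapped-by N ✓
(L, R): L overlapped-by R ✓
(L, S): L overlapped-by S ✓
(N, F): N overlapped-by F ✓
(N, H): N overlapped-by H ✓
(N, R): N overlapped-by R ✓
(S, F): S overlapped-by F ✓
(S, H): S overlapped-by H ✓
(S, R): S overlapped-by R ✓
(W, F): W overlapped-by F ✓
(W, H): W overlapped-by H ✓
(W, K): W overlapped-by K ✓
(W, N): W overlapped-by N ✓
(W, S): W overlapped-by S ✓
Count: 23.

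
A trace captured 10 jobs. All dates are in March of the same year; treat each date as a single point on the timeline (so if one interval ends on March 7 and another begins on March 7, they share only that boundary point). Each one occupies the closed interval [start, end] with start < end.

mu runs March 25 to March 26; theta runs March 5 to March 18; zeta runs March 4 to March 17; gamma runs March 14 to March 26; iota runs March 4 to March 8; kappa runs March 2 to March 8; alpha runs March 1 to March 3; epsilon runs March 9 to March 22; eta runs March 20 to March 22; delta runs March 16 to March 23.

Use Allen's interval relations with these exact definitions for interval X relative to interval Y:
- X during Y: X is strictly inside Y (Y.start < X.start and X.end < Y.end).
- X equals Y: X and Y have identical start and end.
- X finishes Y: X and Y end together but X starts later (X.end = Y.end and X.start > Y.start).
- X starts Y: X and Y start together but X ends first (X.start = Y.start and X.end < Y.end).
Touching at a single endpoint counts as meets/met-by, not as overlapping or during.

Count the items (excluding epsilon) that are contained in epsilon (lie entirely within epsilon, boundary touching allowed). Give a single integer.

1

Target epsilon = [March 9, March 22].
alpha [March 1, March 3] → before → no.
delta [March 16, March 23] → overlapped-by → no.
eta [March 20, March 22] → finishes → counts.
gamma [March 14, March 26] → overlapped-by → no.
iota [March 4, March 8] → before → no.
kappa [March 2, March 8] → before → no.
mu [March 25, March 26] → after → no.
theta [March 5, March 18] → overlaps → no.
zeta [March 4, March 17] → overlaps → no.
Total: 1.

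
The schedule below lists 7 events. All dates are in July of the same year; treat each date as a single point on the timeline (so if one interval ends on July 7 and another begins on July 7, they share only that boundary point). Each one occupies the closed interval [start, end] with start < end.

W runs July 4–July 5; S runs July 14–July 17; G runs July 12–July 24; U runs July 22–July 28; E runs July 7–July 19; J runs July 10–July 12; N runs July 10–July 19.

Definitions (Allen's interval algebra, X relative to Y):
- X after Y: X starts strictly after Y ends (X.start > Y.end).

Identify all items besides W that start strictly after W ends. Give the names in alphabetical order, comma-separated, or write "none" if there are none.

E, G, J, N, S, U

Target W = [July 4, July 5].
E [July 7, July 19] → after → yes.
G [July 12, July 24] → after → yes.
J [July 10, July 12] → after → yes.
N [July 10, July 19] → after → yes.
S [July 14, July 17] → after → yes.
U [July 22, July 28] → after → yes.
Result: E, G, J, N, S, U.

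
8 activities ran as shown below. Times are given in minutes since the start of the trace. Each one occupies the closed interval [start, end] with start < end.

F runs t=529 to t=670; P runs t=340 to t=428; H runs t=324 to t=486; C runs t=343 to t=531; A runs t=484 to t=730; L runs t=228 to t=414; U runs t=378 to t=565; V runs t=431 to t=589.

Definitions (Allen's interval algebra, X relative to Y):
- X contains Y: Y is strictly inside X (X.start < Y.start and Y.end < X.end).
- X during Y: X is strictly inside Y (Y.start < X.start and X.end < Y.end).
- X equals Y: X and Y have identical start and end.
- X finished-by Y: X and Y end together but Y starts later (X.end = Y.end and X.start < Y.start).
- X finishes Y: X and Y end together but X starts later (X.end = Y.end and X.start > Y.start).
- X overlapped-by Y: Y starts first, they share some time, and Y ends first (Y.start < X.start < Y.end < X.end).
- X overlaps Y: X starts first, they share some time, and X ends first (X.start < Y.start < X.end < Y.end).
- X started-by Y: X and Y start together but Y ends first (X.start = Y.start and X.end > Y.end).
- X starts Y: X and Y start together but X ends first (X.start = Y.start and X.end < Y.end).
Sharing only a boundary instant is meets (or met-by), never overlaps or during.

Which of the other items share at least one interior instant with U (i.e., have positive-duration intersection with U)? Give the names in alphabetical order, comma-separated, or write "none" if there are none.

Target U = [t=378, t=565].
A [t=484, t=730] → overlapped-by → yes.
C [t=343, t=531] → overlaps → yes.
F [t=529, t=670] → overlapped-by → yes.
H [t=324, t=486] → overlaps → yes.
L [t=228, t=414] → overlaps → yes.
P [t=340, t=428] → overlaps → yes.
V [t=431, t=589] → overlapped-by → yes.
Result: A, C, F, H, L, P, V.

A, C, F, H, L, P, V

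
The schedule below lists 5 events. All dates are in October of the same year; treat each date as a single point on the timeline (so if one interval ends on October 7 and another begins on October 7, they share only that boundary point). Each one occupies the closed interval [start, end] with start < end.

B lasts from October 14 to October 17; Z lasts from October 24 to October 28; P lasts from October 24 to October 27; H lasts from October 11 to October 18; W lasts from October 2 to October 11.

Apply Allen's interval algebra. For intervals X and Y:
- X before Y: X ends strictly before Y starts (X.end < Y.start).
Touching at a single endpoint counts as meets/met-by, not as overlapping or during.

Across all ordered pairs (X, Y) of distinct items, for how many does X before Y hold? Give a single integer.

Checking all 20 ordered pairs for relation 'before'; matching pairs in alphabetical order:
(B, P): B before P ✓
(B, Z): B before Z ✓
(H, P): H before P ✓
(H, Z): H before Z ✓
(W, B): W before B ✓
(W, P): W before P ✓
(W, Z): W before Z ✓
Count: 7.

7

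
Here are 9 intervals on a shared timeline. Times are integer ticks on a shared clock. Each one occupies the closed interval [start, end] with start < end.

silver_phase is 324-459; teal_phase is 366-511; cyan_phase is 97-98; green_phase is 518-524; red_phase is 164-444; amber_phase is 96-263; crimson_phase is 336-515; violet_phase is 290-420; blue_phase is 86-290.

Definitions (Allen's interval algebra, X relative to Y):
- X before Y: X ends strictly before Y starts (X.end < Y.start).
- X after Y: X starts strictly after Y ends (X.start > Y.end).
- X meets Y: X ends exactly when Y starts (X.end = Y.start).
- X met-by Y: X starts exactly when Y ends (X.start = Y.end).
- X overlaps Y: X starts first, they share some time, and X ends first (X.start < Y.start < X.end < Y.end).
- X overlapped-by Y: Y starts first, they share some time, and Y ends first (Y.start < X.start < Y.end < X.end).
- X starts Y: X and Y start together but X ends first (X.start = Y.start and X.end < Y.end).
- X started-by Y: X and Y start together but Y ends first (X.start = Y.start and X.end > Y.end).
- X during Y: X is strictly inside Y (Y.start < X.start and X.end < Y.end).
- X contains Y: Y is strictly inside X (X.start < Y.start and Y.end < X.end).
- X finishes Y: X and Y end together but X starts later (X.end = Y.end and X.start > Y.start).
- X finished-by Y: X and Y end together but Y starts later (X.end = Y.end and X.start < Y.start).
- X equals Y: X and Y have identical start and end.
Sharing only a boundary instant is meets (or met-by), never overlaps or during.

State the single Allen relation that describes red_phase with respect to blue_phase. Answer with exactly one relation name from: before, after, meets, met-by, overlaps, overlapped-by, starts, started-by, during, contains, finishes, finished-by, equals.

red_phase = [164, 444]; blue_phase = [86, 290].
Compare endpoints: red_phase.start > blue_phase.start, red_phase.start < blue_phase.end, red_phase.end > blue_phase.start, red_phase.end > blue_phase.end.
That pattern is 'overlapped-by'.

overlapped-by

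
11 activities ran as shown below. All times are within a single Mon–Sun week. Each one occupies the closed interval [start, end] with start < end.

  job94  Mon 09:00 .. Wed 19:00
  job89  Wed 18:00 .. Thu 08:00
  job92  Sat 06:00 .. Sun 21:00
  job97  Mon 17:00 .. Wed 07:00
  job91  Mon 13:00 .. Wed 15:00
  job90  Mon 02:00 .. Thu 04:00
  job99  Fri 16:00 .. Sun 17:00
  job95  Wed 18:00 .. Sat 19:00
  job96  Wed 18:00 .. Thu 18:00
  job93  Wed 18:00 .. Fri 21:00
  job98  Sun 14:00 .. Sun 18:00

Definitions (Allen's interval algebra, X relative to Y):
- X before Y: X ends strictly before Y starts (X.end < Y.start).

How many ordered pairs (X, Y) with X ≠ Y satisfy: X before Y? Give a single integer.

29

Checking all 110 ordered pairs for relation 'before'; matching pairs in alphabetical order:
(job89, job92): job89 before job92 ✓
(job89, job98): job89 before job98 ✓
(job89, job99): job89 before job99 ✓
(job90, job92): job90 before job92 ✓
(job90, job98): job90 before job98 ✓
(job90, job99): job90 before job99 ✓
(job91, job89): job91 before job89 ✓
(job91, job92): job91 before job92 ✓
(job91, job93): job91 before job93 ✓
(job91, job95): job91 before job95 ✓
(job91, job96): job91 before job96 ✓
(job91, job98): job91 before job98 ✓
(job91, job99): job91 before job99 ✓
(job93, job92): job93 before job92 ✓
(job93, job98): job93 before job98 ✓
(job94, job92): job94 before job92 ✓
(job94, job98): job94 before job98 ✓
(job94, job99): job94 before job99 ✓
(job95, job98): job95 before job98 ✓
(job96, job92): job96 before job92 ✓
(job96, job98): job96 before job98 ✓
(job96, job99): job96 before job99 ✓
(job97, job89): job97 before job89 ✓
(job97, job92): job97 before job92 ✓
... plus 5 further pairs not listed.
Count: 29.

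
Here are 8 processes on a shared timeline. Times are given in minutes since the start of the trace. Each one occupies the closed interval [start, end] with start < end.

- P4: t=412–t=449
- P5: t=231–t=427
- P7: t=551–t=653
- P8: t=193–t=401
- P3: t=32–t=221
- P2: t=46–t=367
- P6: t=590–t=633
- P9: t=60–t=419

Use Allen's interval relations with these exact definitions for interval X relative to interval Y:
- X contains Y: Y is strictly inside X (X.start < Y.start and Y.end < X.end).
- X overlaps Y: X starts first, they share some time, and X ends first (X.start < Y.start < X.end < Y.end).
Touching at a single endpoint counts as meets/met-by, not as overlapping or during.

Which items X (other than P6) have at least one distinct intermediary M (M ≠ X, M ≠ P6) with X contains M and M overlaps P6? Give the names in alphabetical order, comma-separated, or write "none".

Target P6 = [t=590, t=633].
Intermediaries M with M overlaps P6: none.
Union: none.

none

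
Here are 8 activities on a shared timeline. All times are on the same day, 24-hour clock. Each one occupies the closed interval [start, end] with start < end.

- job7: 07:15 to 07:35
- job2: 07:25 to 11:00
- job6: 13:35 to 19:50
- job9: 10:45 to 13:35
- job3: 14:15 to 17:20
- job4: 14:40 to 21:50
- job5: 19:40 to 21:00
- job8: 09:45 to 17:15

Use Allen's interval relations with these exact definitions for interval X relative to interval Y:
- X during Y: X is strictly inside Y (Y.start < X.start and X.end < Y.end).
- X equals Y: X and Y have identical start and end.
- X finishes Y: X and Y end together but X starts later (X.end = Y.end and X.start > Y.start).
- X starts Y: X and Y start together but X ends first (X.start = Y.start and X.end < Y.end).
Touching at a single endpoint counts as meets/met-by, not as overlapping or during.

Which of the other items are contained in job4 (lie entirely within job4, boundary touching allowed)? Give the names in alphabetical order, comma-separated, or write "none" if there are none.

job5

Target job4 = [14:40, 21:50].
job2 [07:25, 11:00] → before → no.
job3 [14:15, 17:20] → overlaps → no.
job5 [19:40, 21:00] → during → yes.
job6 [13:35, 19:50] → overlaps → no.
job7 [07:15, 07:35] → before → no.
job8 [09:45, 17:15] → overlaps → no.
job9 [10:45, 13:35] → before → no.
Result: job5.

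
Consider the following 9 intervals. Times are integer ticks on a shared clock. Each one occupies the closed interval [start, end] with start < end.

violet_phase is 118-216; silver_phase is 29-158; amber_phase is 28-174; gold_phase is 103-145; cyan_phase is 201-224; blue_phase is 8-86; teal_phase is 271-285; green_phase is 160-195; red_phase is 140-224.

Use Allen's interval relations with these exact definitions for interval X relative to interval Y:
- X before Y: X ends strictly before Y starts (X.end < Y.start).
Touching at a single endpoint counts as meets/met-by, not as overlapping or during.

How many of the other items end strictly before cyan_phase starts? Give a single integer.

5

Target cyan_phase = [201, 224].
amber_phase [28, 174] → before → counts.
blue_phase [8, 86] → before → counts.
gold_phase [103, 145] → before → counts.
green_phase [160, 195] → before → counts.
red_phase [140, 224] → finished-by → no.
silver_phase [29, 158] → before → counts.
teal_phase [271, 285] → after → no.
violet_phase [118, 216] → overlaps → no.
Total: 5.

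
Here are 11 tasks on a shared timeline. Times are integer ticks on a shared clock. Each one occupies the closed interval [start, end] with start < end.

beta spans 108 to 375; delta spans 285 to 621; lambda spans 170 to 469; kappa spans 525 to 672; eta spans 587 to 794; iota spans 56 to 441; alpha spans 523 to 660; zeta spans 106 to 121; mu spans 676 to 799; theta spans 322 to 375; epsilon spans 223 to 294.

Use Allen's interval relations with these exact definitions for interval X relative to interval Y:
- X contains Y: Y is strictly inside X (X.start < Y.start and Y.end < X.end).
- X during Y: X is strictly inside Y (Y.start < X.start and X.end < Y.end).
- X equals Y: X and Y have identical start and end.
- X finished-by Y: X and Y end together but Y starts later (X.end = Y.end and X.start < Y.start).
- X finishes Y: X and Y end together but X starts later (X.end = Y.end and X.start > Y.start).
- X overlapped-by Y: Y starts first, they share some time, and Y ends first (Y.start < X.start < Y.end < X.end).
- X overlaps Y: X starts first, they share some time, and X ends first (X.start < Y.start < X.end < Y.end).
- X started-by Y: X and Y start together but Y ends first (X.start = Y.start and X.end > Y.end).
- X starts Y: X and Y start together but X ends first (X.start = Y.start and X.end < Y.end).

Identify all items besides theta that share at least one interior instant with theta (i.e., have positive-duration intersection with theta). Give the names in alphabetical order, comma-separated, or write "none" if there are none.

Target theta = [322, 375].
alpha [523, 660] → after → no.
beta [108, 375] → finished-by → yes.
delta [285, 621] → contains → yes.
epsilon [223, 294] → before → no.
eta [587, 794] → after → no.
iota [56, 441] → contains → yes.
kappa [525, 672] → after → no.
lambda [170, 469] → contains → yes.
mu [676, 799] → after → no.
zeta [106, 121] → before → no.
Result: beta, delta, iota, lambda.

beta, delta, iota, lambda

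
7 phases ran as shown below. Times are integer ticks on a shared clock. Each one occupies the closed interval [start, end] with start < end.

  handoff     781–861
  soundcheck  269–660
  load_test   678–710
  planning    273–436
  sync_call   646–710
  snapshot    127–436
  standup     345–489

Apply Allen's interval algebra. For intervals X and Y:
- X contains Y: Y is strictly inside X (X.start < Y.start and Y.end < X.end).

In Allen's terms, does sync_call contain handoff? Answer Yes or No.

No

sync_call = [646, 710], handoff = [781, 861].
Actual relation of sync_call to handoff: before.
Asked whether 'contains' holds → No.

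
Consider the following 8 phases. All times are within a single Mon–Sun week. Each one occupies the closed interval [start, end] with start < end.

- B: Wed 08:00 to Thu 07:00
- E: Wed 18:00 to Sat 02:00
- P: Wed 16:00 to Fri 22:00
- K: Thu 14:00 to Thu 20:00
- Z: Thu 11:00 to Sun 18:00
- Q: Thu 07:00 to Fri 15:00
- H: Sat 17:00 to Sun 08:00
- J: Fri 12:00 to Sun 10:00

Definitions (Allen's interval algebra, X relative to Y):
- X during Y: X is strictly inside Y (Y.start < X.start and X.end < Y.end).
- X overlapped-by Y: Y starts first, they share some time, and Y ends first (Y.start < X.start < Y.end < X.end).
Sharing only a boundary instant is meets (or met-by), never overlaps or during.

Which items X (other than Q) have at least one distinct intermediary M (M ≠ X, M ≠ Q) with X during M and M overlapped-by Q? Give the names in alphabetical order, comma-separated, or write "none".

Target Q = [Thu 07:00, Fri 15:00].
Intermediaries M with M overlapped-by Q: J, Z.
Via J — items with X during J: H.
Via Z — items with X during Z: H, J, K.
Union: H, J, K.

H, J, K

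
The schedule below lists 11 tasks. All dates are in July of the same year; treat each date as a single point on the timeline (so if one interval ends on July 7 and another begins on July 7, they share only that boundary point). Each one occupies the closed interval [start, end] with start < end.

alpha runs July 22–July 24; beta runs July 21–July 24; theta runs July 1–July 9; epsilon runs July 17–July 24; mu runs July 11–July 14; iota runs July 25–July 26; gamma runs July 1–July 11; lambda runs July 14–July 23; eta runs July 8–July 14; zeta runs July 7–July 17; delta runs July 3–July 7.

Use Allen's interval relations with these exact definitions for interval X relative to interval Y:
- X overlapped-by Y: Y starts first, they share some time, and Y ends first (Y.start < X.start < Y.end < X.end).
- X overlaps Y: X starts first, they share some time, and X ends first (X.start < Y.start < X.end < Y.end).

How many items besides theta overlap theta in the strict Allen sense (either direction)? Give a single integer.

Target theta = [July 1, July 9].
alpha [July 22, July 24] → after → no.
beta [July 21, July 24] → after → no.
delta [July 3, July 7] → during → no.
epsilon [July 17, July 24] → after → no.
eta [July 8, July 14] → overlapped-by → counts.
gamma [July 1, July 11] → started-by → no.
iota [July 25, July 26] → after → no.
lambda [July 14, July 23] → after → no.
mu [July 11, July 14] → after → no.
zeta [July 7, July 17] → overlapped-by → counts.
Total: 2.

2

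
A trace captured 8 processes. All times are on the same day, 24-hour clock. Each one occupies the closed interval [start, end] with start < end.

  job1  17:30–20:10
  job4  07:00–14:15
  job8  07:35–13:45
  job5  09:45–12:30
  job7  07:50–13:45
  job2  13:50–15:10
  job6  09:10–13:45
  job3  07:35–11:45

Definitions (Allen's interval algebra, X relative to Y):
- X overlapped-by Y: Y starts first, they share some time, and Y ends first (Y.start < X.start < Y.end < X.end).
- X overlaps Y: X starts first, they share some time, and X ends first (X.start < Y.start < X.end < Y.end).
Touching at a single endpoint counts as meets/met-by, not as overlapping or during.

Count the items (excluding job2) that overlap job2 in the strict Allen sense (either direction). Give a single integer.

Target job2 = [13:50, 15:10].
job1 [17:30, 20:10] → after → no.
job3 [07:35, 11:45] → before → no.
job4 [07:00, 14:15] → overlaps → counts.
job5 [09:45, 12:30] → before → no.
job6 [09:10, 13:45] → before → no.
job7 [07:50, 13:45] → before → no.
job8 [07:35, 13:45] → before → no.
Total: 1.

1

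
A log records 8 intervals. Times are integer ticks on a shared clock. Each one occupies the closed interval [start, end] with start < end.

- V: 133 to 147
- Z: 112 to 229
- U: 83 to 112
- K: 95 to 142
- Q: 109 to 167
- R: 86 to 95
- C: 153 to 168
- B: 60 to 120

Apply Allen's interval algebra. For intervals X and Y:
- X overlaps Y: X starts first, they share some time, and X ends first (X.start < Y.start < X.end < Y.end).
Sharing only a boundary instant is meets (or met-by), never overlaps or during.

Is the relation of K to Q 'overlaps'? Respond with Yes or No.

Yes

K = [95, 142], Q = [109, 167].
Actual relation of K to Q: overlaps.
Asked whether 'overlaps' holds → Yes.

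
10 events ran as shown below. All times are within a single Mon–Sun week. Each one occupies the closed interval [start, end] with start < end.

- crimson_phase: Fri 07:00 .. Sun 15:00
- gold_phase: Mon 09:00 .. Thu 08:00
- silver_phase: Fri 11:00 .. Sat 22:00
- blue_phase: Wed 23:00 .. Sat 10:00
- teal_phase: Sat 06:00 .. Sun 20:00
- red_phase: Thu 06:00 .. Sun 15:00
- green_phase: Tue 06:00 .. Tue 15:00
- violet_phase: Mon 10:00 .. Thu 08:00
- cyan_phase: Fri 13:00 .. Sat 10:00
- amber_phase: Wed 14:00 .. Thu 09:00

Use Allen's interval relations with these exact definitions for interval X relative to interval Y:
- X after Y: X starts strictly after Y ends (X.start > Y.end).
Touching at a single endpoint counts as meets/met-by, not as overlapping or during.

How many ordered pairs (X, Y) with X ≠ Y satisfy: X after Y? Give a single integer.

19

Checking all 90 ordered pairs for relation 'after'; matching pairs in alphabetical order:
(amber_phase, green_phase): amber_phase after green_phase ✓
(blue_phase, green_phase): blue_phase after green_phase ✓
(crimson_phase, amber_phase): crimson_phase after amber_phase ✓
(crimson_phase, gold_phase): crimson_phase after gold_phase ✓
(crimson_phase, green_phase): crimson_phase after green_phase ✓
(crimson_phase, violet_phase): crimson_phase after violet_phase ✓
(cyan_phase, amber_phase): cyan_phase after amber_phase ✓
(cyan_phase, gold_phase): cyan_phase after gold_phase ✓
(cyan_phase, green_phase): cyan_phase after green_phase ✓
(cyan_phase, violet_phase): cyan_phase after violet_phase ✓
(red_phase, green_phase): red_phase after green_phase ✓
(silver_phase, amber_phase): silver_phase after amber_phase ✓
(silver_phase, gold_phase): silver_phase after gold_phase ✓
(silver_phase, green_phase): silver_phase after green_phase ✓
(silver_phase, violet_phase): silver_phase after violet_phase ✓
(teal_phase, amber_phase): teal_phase after amber_phase ✓
(teal_phase, gold_phase): teal_phase after gold_phase ✓
(teal_phase, green_phase): teal_phase after green_phase ✓
(teal_phase, violet_phase): teal_phase after violet_phase ✓
Count: 19.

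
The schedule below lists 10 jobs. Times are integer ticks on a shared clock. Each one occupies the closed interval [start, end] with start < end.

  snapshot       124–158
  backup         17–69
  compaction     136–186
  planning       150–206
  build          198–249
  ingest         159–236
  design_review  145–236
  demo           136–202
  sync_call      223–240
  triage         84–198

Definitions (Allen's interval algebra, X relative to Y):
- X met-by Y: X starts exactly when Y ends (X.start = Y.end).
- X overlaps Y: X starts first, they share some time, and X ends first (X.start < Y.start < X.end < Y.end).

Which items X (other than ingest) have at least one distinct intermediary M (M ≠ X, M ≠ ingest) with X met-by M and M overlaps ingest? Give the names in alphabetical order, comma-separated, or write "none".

Target ingest = [159, 236].
Intermediaries M with M overlaps ingest: compaction, demo, planning, triage.
Via compaction — items with X met-by compaction: none.
Via demo — items with X met-by demo: none.
Via planning — items with X met-by planning: none.
Via triage — items with X met-by triage: build.
Union: build.

build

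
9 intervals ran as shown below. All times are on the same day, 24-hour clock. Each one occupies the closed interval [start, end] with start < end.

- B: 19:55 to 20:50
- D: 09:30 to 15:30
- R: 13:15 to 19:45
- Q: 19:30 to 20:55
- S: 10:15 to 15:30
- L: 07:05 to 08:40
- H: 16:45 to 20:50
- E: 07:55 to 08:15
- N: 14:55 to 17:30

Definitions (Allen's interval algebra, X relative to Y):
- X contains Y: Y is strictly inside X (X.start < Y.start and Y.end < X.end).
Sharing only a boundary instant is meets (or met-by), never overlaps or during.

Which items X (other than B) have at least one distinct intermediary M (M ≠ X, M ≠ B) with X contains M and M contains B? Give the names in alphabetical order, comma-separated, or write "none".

none

Target B = [19:55, 20:50].
Intermediaries M with M contains B: Q.
Via Q — items with X contains Q: none.
Union: none.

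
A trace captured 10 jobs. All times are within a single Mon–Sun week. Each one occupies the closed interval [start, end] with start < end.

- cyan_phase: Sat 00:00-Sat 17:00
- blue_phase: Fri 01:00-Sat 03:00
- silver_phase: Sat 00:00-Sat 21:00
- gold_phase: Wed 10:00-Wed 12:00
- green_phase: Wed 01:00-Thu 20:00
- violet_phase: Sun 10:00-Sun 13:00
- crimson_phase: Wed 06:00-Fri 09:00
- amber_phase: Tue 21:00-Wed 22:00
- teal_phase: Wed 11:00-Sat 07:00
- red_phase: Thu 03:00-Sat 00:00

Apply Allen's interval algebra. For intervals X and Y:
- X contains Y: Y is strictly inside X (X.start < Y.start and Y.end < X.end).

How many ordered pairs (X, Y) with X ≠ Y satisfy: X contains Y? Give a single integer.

5

Checking all 90 ordered pairs for relation 'contains'; matching pairs in alphabetical order:
(amber_phase, gold_phase): amber_phase contains gold_phase ✓
(crimson_phase, gold_phase): crimson_phase contains gold_phase ✓
(green_phase, gold_phase): green_phase contains gold_phase ✓
(teal_phase, blue_phase): teal_phase contains blue_phase ✓
(teal_phase, red_phase): teal_phase contains red_phase ✓
Count: 5.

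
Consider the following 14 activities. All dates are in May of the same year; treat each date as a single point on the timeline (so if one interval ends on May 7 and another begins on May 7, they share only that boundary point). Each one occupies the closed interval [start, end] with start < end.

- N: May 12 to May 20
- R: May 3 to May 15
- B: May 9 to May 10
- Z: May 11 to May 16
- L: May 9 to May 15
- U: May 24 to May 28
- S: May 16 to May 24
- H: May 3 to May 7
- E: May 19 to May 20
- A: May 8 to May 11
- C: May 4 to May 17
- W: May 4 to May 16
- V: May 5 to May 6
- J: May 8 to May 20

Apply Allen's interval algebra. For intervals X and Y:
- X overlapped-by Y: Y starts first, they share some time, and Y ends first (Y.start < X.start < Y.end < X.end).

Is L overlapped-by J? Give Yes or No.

No

L = [May 9, May 15], J = [May 8, May 20].
Actual relation of L to J: during.
Asked whether 'overlapped-by' holds → No.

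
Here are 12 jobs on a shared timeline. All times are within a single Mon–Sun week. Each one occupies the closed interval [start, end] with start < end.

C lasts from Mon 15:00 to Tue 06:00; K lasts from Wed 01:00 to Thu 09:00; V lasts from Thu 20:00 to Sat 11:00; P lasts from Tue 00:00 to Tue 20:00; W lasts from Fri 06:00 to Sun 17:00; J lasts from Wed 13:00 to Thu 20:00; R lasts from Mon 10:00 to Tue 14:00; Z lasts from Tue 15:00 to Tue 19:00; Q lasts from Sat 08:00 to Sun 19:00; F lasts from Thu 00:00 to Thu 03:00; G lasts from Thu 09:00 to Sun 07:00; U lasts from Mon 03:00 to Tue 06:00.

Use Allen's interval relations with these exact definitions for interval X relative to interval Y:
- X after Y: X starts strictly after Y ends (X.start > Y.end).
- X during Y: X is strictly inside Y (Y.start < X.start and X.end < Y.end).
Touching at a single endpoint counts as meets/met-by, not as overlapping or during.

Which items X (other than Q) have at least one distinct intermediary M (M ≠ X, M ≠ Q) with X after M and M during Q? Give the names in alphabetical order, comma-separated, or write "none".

none

Target Q = [Sat 08:00, Sun 19:00].
Intermediaries M with M during Q: none.
Union: none.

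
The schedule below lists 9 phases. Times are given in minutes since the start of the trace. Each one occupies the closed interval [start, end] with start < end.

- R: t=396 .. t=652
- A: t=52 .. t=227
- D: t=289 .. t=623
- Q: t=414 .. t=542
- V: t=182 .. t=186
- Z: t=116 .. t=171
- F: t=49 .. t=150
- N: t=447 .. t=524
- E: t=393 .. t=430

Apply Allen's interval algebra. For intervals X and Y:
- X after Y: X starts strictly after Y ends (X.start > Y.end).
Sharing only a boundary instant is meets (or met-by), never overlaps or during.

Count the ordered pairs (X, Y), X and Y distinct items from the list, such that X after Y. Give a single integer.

Checking all 72 ordered pairs for relation 'after'; matching pairs in alphabetical order:
(D, A): D after A ✓
(D, F): D after F ✓
(D, V): D after V ✓
(D, Z): D after Z ✓
(E, A): E after A ✓
(E, F): E after F ✓
(E, V): E after V ✓
(E, Z): E after Z ✓
(N, A): N after A ✓
(N, E): N after E ✓
(N, F): N after F ✓
(N, V): N after V ✓
(N, Z): N after Z ✓
(Q, A): Q after A ✓
(Q, F): Q after F ✓
(Q, V): Q after V ✓
(Q, Z): Q after Z ✓
(R, A): R after A ✓
(R, F): R after F ✓
(R, V): R after V ✓
(R, Z): R after Z ✓
(V, F): V after F ✓
(V, Z): V after Z ✓
Count: 23.

23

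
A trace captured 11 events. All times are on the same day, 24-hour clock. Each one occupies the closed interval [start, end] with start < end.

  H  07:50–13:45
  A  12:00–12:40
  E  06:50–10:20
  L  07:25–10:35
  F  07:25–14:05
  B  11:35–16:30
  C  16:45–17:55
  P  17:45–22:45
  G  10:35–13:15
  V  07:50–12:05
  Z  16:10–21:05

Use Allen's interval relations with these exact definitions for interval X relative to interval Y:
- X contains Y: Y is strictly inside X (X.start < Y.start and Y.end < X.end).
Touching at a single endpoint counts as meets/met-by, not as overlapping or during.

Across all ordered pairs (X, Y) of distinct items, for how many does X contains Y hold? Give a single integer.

9

Checking all 110 ordered pairs for relation 'contains'; matching pairs in alphabetical order:
(B, A): B contains A ✓
(F, A): F contains A ✓
(F, G): F contains G ✓
(F, H): F contains H ✓
(F, V): F contains V ✓
(G, A): G contains A ✓
(H, A): H contains A ✓
(H, G): H contains G ✓
(Z, C): Z contains C ✓
Count: 9.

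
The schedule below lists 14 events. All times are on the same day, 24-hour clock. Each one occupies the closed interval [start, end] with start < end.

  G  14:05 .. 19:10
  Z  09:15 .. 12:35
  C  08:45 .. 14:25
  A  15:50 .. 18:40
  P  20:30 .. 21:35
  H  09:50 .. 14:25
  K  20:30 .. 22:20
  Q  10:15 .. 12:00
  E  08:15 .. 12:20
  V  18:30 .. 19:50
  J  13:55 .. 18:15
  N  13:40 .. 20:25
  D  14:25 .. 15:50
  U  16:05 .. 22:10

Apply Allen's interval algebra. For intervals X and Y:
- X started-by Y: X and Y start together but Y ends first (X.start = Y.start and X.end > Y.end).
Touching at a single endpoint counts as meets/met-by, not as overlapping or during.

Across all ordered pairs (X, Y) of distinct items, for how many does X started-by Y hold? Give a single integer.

1

Checking all 182 ordered pairs for relation 'started-by'; matching pairs in alphabetical order:
(K, P): K started-by P ✓
Count: 1.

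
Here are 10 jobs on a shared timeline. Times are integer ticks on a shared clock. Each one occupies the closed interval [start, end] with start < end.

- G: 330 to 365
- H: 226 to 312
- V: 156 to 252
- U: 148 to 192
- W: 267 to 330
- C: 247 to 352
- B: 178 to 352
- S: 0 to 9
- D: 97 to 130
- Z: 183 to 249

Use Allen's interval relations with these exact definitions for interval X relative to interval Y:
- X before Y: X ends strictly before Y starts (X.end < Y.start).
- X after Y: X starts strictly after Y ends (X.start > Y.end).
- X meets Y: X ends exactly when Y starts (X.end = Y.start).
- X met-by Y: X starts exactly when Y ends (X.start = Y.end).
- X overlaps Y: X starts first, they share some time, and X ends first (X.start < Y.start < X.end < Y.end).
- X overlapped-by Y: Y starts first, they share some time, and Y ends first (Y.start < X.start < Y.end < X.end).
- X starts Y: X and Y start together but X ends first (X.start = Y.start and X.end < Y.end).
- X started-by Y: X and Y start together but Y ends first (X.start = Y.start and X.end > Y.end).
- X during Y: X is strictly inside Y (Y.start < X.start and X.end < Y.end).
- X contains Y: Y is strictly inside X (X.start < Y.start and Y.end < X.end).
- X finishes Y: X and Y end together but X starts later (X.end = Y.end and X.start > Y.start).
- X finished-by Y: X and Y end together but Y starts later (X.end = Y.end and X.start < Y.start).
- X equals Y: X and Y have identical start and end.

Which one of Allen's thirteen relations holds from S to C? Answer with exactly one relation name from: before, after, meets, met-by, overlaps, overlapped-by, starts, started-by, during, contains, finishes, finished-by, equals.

S = [0, 9]; C = [247, 352].
Compare endpoints: S.start < C.start, S.start < C.end, S.end < C.start, S.end < C.end.
That pattern is 'before'.

before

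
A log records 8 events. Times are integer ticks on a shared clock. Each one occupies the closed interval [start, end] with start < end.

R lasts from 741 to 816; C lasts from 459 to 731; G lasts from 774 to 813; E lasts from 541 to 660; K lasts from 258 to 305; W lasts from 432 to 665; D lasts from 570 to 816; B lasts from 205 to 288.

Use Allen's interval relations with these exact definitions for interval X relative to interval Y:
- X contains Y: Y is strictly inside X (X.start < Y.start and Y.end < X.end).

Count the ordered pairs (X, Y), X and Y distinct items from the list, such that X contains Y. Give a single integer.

4

Checking all 56 ordered pairs for relation 'contains'; matching pairs in alphabetical order:
(C, E): C contains E ✓
(D, G): D contains G ✓
(R, G): R contains G ✓
(W, E): W contains E ✓
Count: 4.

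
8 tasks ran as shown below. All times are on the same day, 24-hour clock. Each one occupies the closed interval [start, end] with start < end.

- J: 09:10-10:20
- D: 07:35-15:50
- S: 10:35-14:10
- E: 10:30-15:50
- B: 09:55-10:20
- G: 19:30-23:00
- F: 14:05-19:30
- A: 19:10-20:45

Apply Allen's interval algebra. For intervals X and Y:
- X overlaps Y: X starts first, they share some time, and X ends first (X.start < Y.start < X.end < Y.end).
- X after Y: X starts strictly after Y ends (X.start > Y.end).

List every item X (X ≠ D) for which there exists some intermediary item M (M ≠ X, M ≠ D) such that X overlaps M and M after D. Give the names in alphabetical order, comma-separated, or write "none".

A, F

Target D = [07:35, 15:50].
Intermediaries M with M after D: A, G.
Via A — items with X overlaps A: F.
Via G — items with X overlaps G: A.
Union: A, F.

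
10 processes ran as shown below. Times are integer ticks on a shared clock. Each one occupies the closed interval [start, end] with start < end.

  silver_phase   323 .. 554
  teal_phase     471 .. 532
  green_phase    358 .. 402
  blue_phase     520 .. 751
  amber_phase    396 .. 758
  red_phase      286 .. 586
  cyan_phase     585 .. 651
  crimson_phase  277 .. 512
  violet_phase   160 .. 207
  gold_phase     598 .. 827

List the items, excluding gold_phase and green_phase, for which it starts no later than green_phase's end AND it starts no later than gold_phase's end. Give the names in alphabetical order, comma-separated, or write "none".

Conditions: its start is no later than green_phase's end (X.start <= 402) AND its start is no later than gold_phase's end (X.start <= 827).
amber_phase: start 396 <= 402? ✓; start 396 <= 827? ✓ → yes.
blue_phase: start 520 <= 402? ✗; start 520 <= 827? ✓ → no.
crimson_phase: start 277 <= 402? ✓; start 277 <= 827? ✓ → yes.
cyan_phase: start 585 <= 402? ✗; start 585 <= 827? ✓ → no.
red_phase: start 286 <= 402? ✓; start 286 <= 827? ✓ → yes.
silver_phase: start 323 <= 402? ✓; start 323 <= 827? ✓ → yes.
teal_phase: start 471 <= 402? ✗; start 471 <= 827? ✓ → no.
violet_phase: start 160 <= 402? ✓; start 160 <= 827? ✓ → yes.
Result: amber_phase, crimson_phase, red_phase, silver_phase, violet_phase.

amber_phase, crimson_phase, red_phase, silver_phase, violet_phase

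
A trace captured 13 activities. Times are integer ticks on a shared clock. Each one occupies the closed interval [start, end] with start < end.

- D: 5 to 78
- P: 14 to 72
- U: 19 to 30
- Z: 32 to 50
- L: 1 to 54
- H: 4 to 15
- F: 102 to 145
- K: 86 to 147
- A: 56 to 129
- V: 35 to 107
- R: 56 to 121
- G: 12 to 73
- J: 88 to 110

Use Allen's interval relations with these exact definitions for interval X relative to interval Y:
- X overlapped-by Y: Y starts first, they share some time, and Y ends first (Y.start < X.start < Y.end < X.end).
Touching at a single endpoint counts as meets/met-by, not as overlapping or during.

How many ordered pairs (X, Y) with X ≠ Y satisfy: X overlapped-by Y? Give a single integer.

27

Checking all 156 ordered pairs for relation 'overlapped-by'; matching pairs in alphabetical order:
(A, D): A overlapped-by D ✓
(A, G): A overlapped-by G ✓
(A, P): A overlapped-by P ✓
(A, V): A overlapped-by V ✓
(D, H): D overlapped-by H ✓
(D, L): D overlapped-by L ✓
(F, A): F overlapped-by A ✓
(F, J): F overlapped-by J ✓
(F, R): F overlapped-by R ✓
(F, V): F overlapped-by V ✓
(G, H): G overlapped-by H ✓
(G, L): G overlapped-by L ✓
(J, V): J overlapped-by V ✓
(K, A): K overlapped-by A ✓
(K, R): K overlapped-by R ✓
(K, V): K overlapped-by V ✓
(P, H): P overlapped-by H ✓
(P, L): P overlapped-by L ✓
(R, D): R overlapped-by D ✓
(R, G): R overlapped-by G ✓
(R, P): R overlapped-by P ✓
(R, V): R overlapped-by V ✓
(V, D): V overlapped-by D ✓
(V, G): V overlapped-by G ✓
... plus 3 further pairs not listed.
Count: 27.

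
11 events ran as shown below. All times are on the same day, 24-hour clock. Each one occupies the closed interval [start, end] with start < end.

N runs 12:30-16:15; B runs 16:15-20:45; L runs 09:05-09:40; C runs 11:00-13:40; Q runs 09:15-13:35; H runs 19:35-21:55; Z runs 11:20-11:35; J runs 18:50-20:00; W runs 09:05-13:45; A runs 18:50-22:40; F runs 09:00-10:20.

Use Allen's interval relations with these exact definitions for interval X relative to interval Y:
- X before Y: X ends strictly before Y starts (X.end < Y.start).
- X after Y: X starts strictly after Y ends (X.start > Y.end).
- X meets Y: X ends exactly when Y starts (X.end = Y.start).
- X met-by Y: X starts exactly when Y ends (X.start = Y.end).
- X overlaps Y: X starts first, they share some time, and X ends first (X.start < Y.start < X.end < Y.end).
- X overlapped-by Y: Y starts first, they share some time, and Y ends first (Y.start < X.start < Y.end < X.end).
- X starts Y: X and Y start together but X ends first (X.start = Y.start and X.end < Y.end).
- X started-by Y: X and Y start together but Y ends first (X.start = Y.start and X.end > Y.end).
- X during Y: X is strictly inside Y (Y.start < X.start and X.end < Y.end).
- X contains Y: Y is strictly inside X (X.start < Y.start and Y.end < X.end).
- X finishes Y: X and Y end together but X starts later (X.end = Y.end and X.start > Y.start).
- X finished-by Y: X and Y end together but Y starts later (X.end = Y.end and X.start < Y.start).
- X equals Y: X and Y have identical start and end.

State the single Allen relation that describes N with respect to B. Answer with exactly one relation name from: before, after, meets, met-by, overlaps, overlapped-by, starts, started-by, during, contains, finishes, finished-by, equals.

meets

N = [12:30, 16:15]; B = [16:15, 20:45].
Compare endpoints: N.start < B.start, N.start < B.end, N.end = B.start, N.end < B.end.
That pattern is 'meets'.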